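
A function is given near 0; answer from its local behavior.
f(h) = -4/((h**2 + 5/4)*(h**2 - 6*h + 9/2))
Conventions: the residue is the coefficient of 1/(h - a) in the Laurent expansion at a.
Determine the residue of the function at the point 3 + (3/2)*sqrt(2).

The residue is 192/889 - (472/2667)*sqrt(2).

The factor h**2 - 6*h + 9/2 splits as (h - a)(h - a') with a = 3 + (3/2)*sqrt(2), a' = 3 - (3/2)*sqrt(2). At the order-1 pole a set g(h) = (h - a)*f(h) = [-4/(h**2 + 5/4)] / (h - a').
Simple pole: residue = g(a) at a = 3 + (3/2)*sqrt(2), which is 192/889 - (472/2667)*sqrt(2).


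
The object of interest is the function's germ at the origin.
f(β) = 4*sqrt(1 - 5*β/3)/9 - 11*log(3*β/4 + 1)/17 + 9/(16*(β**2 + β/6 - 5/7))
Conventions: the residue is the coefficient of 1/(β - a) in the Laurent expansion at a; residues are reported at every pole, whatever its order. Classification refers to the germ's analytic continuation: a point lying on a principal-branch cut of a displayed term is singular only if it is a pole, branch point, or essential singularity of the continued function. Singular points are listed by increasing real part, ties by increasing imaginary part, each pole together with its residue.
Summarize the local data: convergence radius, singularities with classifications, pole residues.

Radius of convergence at 0: 3/5.
At -4/3: a logarithmic branch point.
At -1/12 - (1/84)*sqrt(5089): a pole of order 1; residue -(27/5816)*sqrt(5089).
At 3/5: an algebraic (square-root) branch point.
At -1/12 + (1/84)*sqrt(5089): a pole of order 1; residue (27/5816)*sqrt(5089).

Denominator factor (β**2 + β/6 - 5/7): discriminant 727/252, real irrational roots -1/12 + (1/84)*sqrt(5089) and -1/12 - (1/84)*sqrt(5089); poles of order 1, moduli -1/12 + (1/84)*sqrt(5089) and 1/12 + (1/84)*sqrt(5089).
Branch term (-11/17)*log(1 - β/(-4/3)): its argument vanishes at β = -4/3, a logarithmic branch point, modulus 4/3.
Branch term (4/9)*sqrt(1 - β/(3/5)): its argument vanishes at β = 3/5, a square-root branch point, modulus 3/5.
The radius of convergence is the smallest modulus among the singular points: 3/5.
The branch terms are analytic at -1/12 - (1/84)*sqrt(5089) and contribute nothing to the residue; only the rational part matters.
The factor β**2 + β/6 - 5/7 splits as (β - a)(β - a') with a = -1/12 - (1/84)*sqrt(5089), a' = -1/12 + (1/84)*sqrt(5089). At the order-1 pole a set g(β) = (β - a)*(rational part) = [9/16] / (β - a').
Simple pole: residue = g(a) at a = -1/12 - (1/84)*sqrt(5089), which is -(27/5816)*sqrt(5089).
The branch terms are analytic at -1/12 + (1/84)*sqrt(5089) and contribute nothing to the residue; only the rational part matters.
The factor β**2 + β/6 - 5/7 splits as (β - a)(β - a') with a = -1/12 + (1/84)*sqrt(5089), a' = -1/12 - (1/84)*sqrt(5089). At the order-1 pole a set g(β) = (β - a)*(rational part) = [9/16] / (β - a').
Simple pole: residue = g(a) at a = -1/12 + (1/84)*sqrt(5089), which is (27/5816)*sqrt(5089).
List the singular points by increasing real part (a conjugate pair: the negative imaginary part first).


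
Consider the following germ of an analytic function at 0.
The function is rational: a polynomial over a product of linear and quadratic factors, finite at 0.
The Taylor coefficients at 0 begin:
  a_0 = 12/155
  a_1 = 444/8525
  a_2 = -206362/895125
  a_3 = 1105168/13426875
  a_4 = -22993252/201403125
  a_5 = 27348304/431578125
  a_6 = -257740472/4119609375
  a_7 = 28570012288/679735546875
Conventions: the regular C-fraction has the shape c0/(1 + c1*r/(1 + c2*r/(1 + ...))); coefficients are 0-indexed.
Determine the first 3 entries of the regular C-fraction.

The regular C-fraction coefficients are [12/155, -37/55, 261497/51282].

Taylor coefficients (read off): a_0 = 12/155, a_1 = 444/8525, a_2 = -206362/895125.
c0 = a_0 = 12/155. Peel one level at a time: if S = 1 + c*r/S' with S'(0) = 1, then c is the r-coefficient of S and S' = c*r/(S - 1).
S_1 = c0/f = 1 + (-37/55)*r + (261497/76230)*r^2 + ...; c1 = -37/55.
S_2 = c1*r/(S_1 - 1) = 1 + (261497/51282)*r + ...; c2 = 261497/51282.


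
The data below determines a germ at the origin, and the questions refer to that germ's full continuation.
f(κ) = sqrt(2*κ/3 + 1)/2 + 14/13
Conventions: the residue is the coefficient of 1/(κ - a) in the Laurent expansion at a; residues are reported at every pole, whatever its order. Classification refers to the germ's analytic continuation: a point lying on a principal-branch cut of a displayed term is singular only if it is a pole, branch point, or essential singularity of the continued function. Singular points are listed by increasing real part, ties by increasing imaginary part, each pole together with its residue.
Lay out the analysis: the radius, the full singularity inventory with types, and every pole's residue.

Radius of convergence at 0: 3/2.
At -3/2: an algebraic (square-root) branch point.

Branch term (1/2)*sqrt(1 - κ/(-3/2)): its argument vanishes at κ = -3/2, a square-root branch point, modulus 3/2.
The radius of convergence is the smallest modulus among the singular points: 3/2.


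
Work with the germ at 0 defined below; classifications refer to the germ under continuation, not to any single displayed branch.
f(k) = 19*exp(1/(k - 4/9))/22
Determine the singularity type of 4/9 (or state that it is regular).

The exponent 1/(k - (4/9)) has a pole at 4/9, so exp(1/(k - (4/9))) takes every nonzero value near it: an essential singularity (not a pole of any order).

The point is an essential singularity.


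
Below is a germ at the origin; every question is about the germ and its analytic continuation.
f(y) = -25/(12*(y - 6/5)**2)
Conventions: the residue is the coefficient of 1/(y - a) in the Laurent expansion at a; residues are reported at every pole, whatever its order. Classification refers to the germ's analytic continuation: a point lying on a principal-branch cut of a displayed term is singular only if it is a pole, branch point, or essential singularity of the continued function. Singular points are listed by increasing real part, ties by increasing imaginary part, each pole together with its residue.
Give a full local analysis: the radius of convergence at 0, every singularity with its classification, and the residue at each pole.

Radius of convergence at 0: 6/5.
At 6/5: a pole of order 2; residue 0.

Denominator factor (y - 6/5)^2: pole of order 2 at 6/5, modulus 6/5.
The radius of convergence is the smallest modulus among the singular points: 6/5.
At the order-2 pole 6/5 set g(y) = (y - (6/5))^2*f(y) = -25/12.
Order-2 pole: residue = g'(a); g'(6/5) = 0, so the residue is 0.


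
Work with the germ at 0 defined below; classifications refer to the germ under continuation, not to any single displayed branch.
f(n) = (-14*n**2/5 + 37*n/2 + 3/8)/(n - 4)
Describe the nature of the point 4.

The point is a pole of order 1.

The denominator factor n - 4 vanishes at 4 and appears to the power 1; the numerator there equals 1183/40, nonzero, and no other factor vanishes.
Hence a pole whose order is the multiplicity, 1.


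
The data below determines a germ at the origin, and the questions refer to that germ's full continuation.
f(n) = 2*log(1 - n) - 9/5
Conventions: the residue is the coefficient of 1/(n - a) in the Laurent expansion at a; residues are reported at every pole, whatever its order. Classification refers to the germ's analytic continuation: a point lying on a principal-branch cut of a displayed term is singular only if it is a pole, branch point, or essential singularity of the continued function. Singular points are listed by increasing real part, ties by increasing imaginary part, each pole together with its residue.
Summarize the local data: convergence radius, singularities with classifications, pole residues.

Radius of convergence at 0: 1.
At 1: a logarithmic branch point.

Branch term (2)*log(1 - n/(1)): its argument vanishes at n = 1, a logarithmic branch point, modulus 1.
The radius of convergence is the smallest modulus among the singular points: 1.


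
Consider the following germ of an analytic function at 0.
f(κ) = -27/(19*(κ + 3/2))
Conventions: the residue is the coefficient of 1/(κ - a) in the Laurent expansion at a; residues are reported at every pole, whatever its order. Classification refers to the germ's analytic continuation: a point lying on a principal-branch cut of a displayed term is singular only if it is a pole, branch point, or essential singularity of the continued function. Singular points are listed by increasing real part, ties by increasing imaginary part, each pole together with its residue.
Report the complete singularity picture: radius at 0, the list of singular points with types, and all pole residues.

Denominator factor (κ + 3/2): pole of order 1 at -3/2, modulus 3/2.
The radius of convergence is the smallest modulus among the singular points: 3/2.
At the order-1 pole -3/2 set g(κ) = (κ - (-3/2))*f(κ) = -27/19.
Simple pole: residue = g(a) at a = -3/2, which is -27/19.

Radius of convergence at 0: 3/2.
At -3/2: a pole of order 1; residue -27/19.


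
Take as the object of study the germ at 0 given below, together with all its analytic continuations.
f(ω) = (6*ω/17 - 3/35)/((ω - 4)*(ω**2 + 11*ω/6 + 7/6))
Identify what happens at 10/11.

Denominator factors: ω**2 + 11*ω/6 + 7/6 = 2657/726 at ω = 10/11; ω - 4 = -34/11 at ω = 10/11 — none vanishes.
So the germ continues analytically to 10/11.

The point is a regular point.


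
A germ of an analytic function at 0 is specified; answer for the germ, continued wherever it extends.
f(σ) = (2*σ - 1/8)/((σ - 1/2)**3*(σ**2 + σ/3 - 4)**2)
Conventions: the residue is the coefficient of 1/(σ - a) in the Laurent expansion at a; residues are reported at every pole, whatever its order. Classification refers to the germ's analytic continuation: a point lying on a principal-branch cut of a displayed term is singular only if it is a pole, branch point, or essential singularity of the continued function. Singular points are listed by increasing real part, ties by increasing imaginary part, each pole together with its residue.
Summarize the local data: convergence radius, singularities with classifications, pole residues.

Denominator factor (σ**2 + σ/3 - 4)^2: discriminant 145/9, real irrational roots -1/6 + (1/6)*sqrt(145) and -1/6 - (1/6)*sqrt(145); poles of order 2, moduli -1/6 + (1/6)*sqrt(145) and 1/6 + (1/6)*sqrt(145).
Denominator factor (σ - 1/2)^3: pole of order 3 at 1/2, modulus 1/2.
The radius of convergence is the smallest modulus among the singular points: 1/2.
The factor σ**2 + σ/3 - 4 splits as (σ - a)(σ - a') with a = -1/6 - (1/6)*sqrt(145), a' = -1/6 + (1/6)*sqrt(145). At the order-2 pole a set g(σ) = (σ - a)^2*f(σ) = [(2*σ - 1/8)/(σ - 1/2)**3] / (σ - a')^2.
Order-2 pole: residue = g'(a); g'(-1/6 - (1/6)*sqrt(145)) = -311544/3418801 + (645680664/71880291025)*sqrt(145), so the residue is -311544/3418801 + (645680664/71880291025)*sqrt(145).
At the order-3 pole 1/2 set g(σ) = (σ - (1/2))^3*f(σ) = (2*σ - 1/8)/(σ**2 + σ/3 - 4)**2.
Order-3 pole: residue = g''(a)/2; g''(1/2) = 1246176/3418801, so the residue is 623088/3418801.
The factor σ**2 + σ/3 - 4 splits as (σ - a)(σ - a') with a = -1/6 + (1/6)*sqrt(145), a' = -1/6 - (1/6)*sqrt(145). At the order-2 pole a set g(σ) = (σ - a)^2*f(σ) = [(2*σ - 1/8)/(σ - 1/2)**3] / (σ - a')^2.
Order-2 pole: residue = g'(a); g'(-1/6 + (1/6)*sqrt(145)) = -311544/3418801 - (645680664/71880291025)*sqrt(145), so the residue is -311544/3418801 - (645680664/71880291025)*sqrt(145).
List the singular points by increasing real part (a conjugate pair: the negative imaginary part first).

Radius of convergence at 0: 1/2.
At -1/6 - (1/6)*sqrt(145): a pole of order 2; residue -311544/3418801 + (645680664/71880291025)*sqrt(145).
At 1/2: a pole of order 3; residue 623088/3418801.
At -1/6 + (1/6)*sqrt(145): a pole of order 2; residue -311544/3418801 - (645680664/71880291025)*sqrt(145).


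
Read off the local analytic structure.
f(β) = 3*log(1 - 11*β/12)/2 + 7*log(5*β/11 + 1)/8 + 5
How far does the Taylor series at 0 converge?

Branch term (3/2)*log(1 - β/(12/11)): its argument vanishes at β = 12/11, a logarithmic branch point, modulus 12/11.
Branch term (7/8)*log(1 - β/(-11/5)): its argument vanishes at β = -11/5, a logarithmic branch point, modulus 11/5.
The radius of convergence is the smallest modulus among the singular points: 12/11.

The radius of convergence is 12/11.


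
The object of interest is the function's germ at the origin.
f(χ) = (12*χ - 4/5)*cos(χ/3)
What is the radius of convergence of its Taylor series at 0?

The factor cos(χ/3) is entire and contributes no finite singular point.
The polynomial part has no poles.
No finite singular points: the Taylor series at 0 converges everywhere.

The radius of convergence is infinite.


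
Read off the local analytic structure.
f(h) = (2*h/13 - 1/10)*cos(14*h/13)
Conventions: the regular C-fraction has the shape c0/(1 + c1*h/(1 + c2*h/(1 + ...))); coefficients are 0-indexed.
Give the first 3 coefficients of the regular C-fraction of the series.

Taylor coefficients (expand at 0): a_0 = -1/10, a_1 = 2/13, a_2 = 49/845.
c0 = a_0 = -1/10. Peel one level at a time: if S = 1 + c*h/S' with S'(0) = 1, then c is the h-coefficient of S and S' = c*h/(S - 1).
S_1 = c0/f = 1 + (20/13)*h + (498/169)*h^2 + ...; c1 = 20/13.
S_2 = c1*h/(S_1 - 1) = 1 + (-249/130)*h + ...; c2 = -249/130.

The regular C-fraction coefficients are [-1/10, 20/13, -249/130].


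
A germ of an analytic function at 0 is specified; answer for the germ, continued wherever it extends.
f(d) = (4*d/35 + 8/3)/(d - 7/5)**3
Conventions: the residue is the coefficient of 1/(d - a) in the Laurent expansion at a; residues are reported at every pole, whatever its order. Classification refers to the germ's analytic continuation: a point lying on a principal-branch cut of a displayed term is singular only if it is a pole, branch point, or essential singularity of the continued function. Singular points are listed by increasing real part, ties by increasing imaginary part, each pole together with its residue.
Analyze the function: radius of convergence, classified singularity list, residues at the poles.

Radius of convergence at 0: 7/5.
At 7/5: a pole of order 3; residue 0.

Denominator factor (d - 7/5)^3: pole of order 3 at 7/5, modulus 7/5.
The radius of convergence is the smallest modulus among the singular points: 7/5.
At the order-3 pole 7/5 set g(d) = (d - (7/5))^3*f(d) = 4*d/35 + 8/3.
Order-3 pole: residue = g''(a)/2; g''(7/5) = 0, so the residue is 0.


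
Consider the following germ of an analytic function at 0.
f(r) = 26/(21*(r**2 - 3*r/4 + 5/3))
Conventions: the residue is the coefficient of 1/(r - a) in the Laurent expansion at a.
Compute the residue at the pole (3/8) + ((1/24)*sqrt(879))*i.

The factor r**2 - 3*r/4 + 5/3 splits as (r - a)(r - a') with a = (3/8) + ((1/24)*sqrt(879))*i, a' = (3/8) - ((1/24)*sqrt(879))*i. At the order-1 pole a set g(r) = (r - a)*f(r) = [26/21] / (r - a').
Simple pole: residue = g(a) at a = (3/8) + ((1/24)*sqrt(879))*i, which is -((104/6153)*sqrt(879))*i.

The residue is -((104/6153)*sqrt(879))*i.


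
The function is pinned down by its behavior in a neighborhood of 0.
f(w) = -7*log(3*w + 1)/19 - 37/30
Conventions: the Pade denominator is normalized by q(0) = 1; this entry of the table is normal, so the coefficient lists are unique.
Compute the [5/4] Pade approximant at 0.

The Pade approximant has numerator coefficients [-37/30, -1595/171, -460/19, -3285/133, -2115/266, -27/190]; denominator coefficients [1, 20/3, 15, 90/7, 45/14].

Taylor coefficients needed (expand at 0): a_0 = -37/30, a_1 = -21/19, a_2 = 63/38, a_3 = -63/19, a_4 = 567/76, a_5 = -1701/95, a_6 = 1701/38, a_7 = -2187/19, a_8 = 45927/152, a_9 = -15309/19.
Write the denominator as Q(w) = 1 + q1*w + q2*w^2 + q3*w^3 + q4*w^4. Requiring Q*f - P = O(w^10) with deg P <= 5 kills the coefficients of w^6..w^9 in Q*f:
  w^6: a_6 + q1*a_5 + q2*a_4 + q3*a_3 + q4*a_2 = 0, i.e. 1701/38 + (-1701/95)*q1 + (567/76)*q2 + (-63/19)*q3 + (63/38)*q4 = 0.
  w^7: a_7 + q1*a_6 + q2*a_5 + q3*a_4 + q4*a_3 = 0, i.e. -2187/19 + (1701/38)*q1 + (-1701/95)*q2 + (567/76)*q3 + (-63/19)*q4 = 0.
  w^8: a_8 + q1*a_7 + q2*a_6 + q3*a_5 + q4*a_4 = 0, i.e. 45927/152 + (-2187/19)*q1 + (1701/38)*q2 + (-1701/95)*q3 + (567/76)*q4 = 0.
  w^9: a_9 + q1*a_8 + q2*a_7 + q3*a_6 + q4*a_5 = 0, i.e. -15309/19 + (45927/152)*q1 + (-2187/19)*q2 + (1701/38)*q3 + (-1701/95)*q4 = 0.
Solving this linear system: q1 = 20/3, q2 = 15, q3 = 90/7, q4 = 45/14.
The numerator is Q*f truncated at degree 5: P0 = a_0 = -37/30; P1 = a_1 + q1*a_0 = -1595/171; P2 = a_2 + q1*a_1 + q2*a_0 = -460/19; P3 = a_3 + q1*a_2 + q2*a_1 + q3*a_0 = -3285/133; P4 = a_4 + q1*a_3 + q2*a_2 + q3*a_1 + q4*a_0 = -2115/266; P5 = a_5 + q1*a_4 + q2*a_3 + q3*a_2 + q4*a_1 = -27/190.


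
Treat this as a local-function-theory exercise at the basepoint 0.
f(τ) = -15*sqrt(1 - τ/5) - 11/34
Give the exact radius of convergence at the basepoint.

Branch term (-15)*sqrt(1 - τ/(5)): its argument vanishes at τ = 5, a square-root branch point, modulus 5.
The radius of convergence is the smallest modulus among the singular points: 5.

The radius of convergence is 5.


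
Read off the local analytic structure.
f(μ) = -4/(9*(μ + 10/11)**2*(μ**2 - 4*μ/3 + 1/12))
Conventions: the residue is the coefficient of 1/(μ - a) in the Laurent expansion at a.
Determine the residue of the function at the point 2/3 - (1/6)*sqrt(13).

The residue is 340736/2190591 + (1845008/28477683)*sqrt(13).

The factor μ**2 - 4*μ/3 + 1/12 splits as (μ - a)(μ - a') with a = 2/3 - (1/6)*sqrt(13), a' = 2/3 + (1/6)*sqrt(13). At the order-1 pole a set g(μ) = (μ - a)*f(μ) = [-4/(9*(μ + 10/11)**2)] / (μ - a').
Simple pole: residue = g(a) at a = 2/3 - (1/6)*sqrt(13), which is 340736/2190591 + (1845008/28477683)*sqrt(13).


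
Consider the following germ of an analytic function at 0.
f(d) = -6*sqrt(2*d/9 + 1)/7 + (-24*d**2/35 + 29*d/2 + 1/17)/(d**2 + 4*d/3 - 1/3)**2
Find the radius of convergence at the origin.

The radius of convergence is -2/3 + (1/3)*sqrt(7).

Denominator factor (d**2 + 4*d/3 - 1/3)^2: discriminant 28/9, real irrational roots -2/3 + (1/3)*sqrt(7) and -2/3 - (1/3)*sqrt(7); poles of order 2, moduli -2/3 + (1/3)*sqrt(7) and 2/3 + (1/3)*sqrt(7).
Branch term (-6/7)*sqrt(1 - d/(-9/2)): its argument vanishes at d = -9/2, a square-root branch point, modulus 9/2.
The radius of convergence is the smallest modulus among the singular points: -2/3 + (1/3)*sqrt(7).


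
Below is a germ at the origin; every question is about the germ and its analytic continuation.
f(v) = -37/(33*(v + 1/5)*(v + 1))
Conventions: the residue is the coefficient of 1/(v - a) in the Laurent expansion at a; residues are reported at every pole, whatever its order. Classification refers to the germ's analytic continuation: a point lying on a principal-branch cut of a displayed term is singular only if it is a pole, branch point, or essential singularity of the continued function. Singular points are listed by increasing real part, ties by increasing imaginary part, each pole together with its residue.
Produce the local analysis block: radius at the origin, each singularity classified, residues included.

Denominator factor (v + 1/5): pole of order 1 at -1/5, modulus 1/5.
Denominator factor (v + 1): pole of order 1 at -1, modulus 1.
The radius of convergence is the smallest modulus among the singular points: 1/5.
At the order-1 pole -1 set g(v) = (v - (-1))*f(v) = -37/(33*(v + 1/5)).
Simple pole: residue = g(a) at a = -1, which is 185/132.
At the order-1 pole -1/5 set g(v) = (v - (-1/5))*f(v) = -37/(33*(v + 1)).
Simple pole: residue = g(a) at a = -1/5, which is -185/132.
List the singular points by increasing real part (a conjugate pair: the negative imaginary part first).

Radius of convergence at 0: 1/5.
At -1: a pole of order 1; residue 185/132.
At -1/5: a pole of order 1; residue -185/132.


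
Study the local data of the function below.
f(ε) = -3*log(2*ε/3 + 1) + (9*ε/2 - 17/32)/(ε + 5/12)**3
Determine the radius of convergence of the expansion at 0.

The radius of convergence is 5/12.

Denominator factor (ε + 5/12)^3: pole of order 3 at -5/12, modulus 5/12.
Branch term (-3)*log(1 - ε/(-3/2)): its argument vanishes at ε = -3/2, a logarithmic branch point, modulus 3/2.
The radius of convergence is the smallest modulus among the singular points: 5/12.


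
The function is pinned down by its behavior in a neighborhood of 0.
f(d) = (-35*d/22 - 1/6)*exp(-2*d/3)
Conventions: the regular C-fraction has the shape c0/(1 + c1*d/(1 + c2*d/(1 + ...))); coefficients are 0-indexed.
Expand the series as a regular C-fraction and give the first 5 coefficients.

Taylor coefficients (expand at 0): a_0 = -1/6, a_1 = -293/198, a_2 = 304/297, a_3 = -923/2673, a_4 = 619/8019.
c0 = a_0 = -1/6. Peel one level at a time: if S = 1 + c*d/S' with S'(0) = 1, then c is the d-coefficient of S and S' = c*d/(S - 1).
S_1 = c0/f = 1 + (-293/33)*d + (92537/1089)*d^2 + ...; c1 = -293/33.
S_2 = c1*d/(S_1 - 1) = 1 + (92537/9669)*d + (568114/2317923)*d^2 + ...; c2 = 92537/9669.
S_3 = c2*d/(S_2 - 1) = 1 + (-6249254/244020069)*d + (-3914636066/693610805889)*d^2 + ...; c3 = -6249254/244020069.
S_4 = c3*d/(S_3 - 1) = 1 + (-52135834879/236572043481)*d + ...; c4 = -52135834879/236572043481.

The regular C-fraction coefficients are [-1/6, -293/33, 92537/9669, -6249254/244020069, -52135834879/236572043481].


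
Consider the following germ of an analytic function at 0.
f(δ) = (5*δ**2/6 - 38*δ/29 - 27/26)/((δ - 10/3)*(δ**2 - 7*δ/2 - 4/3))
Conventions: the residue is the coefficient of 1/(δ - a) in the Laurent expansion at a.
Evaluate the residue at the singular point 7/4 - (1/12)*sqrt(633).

The factor δ**2 - 7*δ/2 - 4/3 splits as (δ - a)(δ - a') with a = 7/4 - (1/12)*sqrt(633), a' = 7/4 + (1/12)*sqrt(633). At the order-1 pole a set g(δ) = (δ - a)*f(δ) = [(5*δ**2/6 - 38*δ/29 - 27/26)/(δ - 10/3)] / (δ - a').
Simple pole: residue = g(a) at a = 7/4 - (1/12)*sqrt(633), which is 9207/6409 - (473405/8113794)*sqrt(633).

The residue is 9207/6409 - (473405/8113794)*sqrt(633).


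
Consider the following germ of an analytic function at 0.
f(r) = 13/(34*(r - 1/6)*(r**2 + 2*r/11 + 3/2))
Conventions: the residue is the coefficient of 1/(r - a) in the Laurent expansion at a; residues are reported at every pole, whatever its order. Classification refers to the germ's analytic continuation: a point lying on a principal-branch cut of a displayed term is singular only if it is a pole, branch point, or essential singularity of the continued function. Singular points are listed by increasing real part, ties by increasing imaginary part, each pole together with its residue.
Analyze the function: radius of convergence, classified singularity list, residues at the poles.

Radius of convergence at 0: 1/6.
At (-1/11) - ((19/22)*sqrt(2))*i: a pole of order 1; residue (-1287/10489) - ((429/23446)*sqrt(2))*i.
At (-1/11) + ((19/22)*sqrt(2))*i: a pole of order 1; residue (-1287/10489) + ((429/23446)*sqrt(2))*i.
At 1/6: a pole of order 1; residue 2574/10489.

Denominator factor (r - 1/6): pole of order 1 at 1/6, modulus 1/6.
Denominator factor (r**2 + 2*r/11 + 3/2): discriminant -722/121, complex-conjugate roots (-1/11) + ((19/22)*sqrt(2))*i and (-1/11) - ((19/22)*sqrt(2))*i; poles of order 1, moduli (1/2)*sqrt(6) and (1/2)*sqrt(6).
The radius of convergence is the smallest modulus among the singular points: 1/6.
The factor r**2 + 2*r/11 + 3/2 splits as (r - a)(r - a') with a = (-1/11) - ((19/22)*sqrt(2))*i, a' = (-1/11) + ((19/22)*sqrt(2))*i. At the order-1 pole a set g(r) = (r - a)*f(r) = [13/(34*(r - 1/6))] / (r - a').
Simple pole: residue = g(a) at a = (-1/11) - ((19/22)*sqrt(2))*i, which is (-1287/10489) - ((429/23446)*sqrt(2))*i.
The factor r**2 + 2*r/11 + 3/2 splits as (r - a)(r - a') with a = (-1/11) + ((19/22)*sqrt(2))*i, a' = (-1/11) - ((19/22)*sqrt(2))*i. At the order-1 pole a set g(r) = (r - a)*f(r) = [13/(34*(r - 1/6))] / (r - a').
Simple pole: residue = g(a) at a = (-1/11) + ((19/22)*sqrt(2))*i, which is (-1287/10489) + ((429/23446)*sqrt(2))*i.
At the order-1 pole 1/6 set g(r) = (r - (1/6))*f(r) = 13/(34*(r**2 + 2*r/11 + 3/2)).
Simple pole: residue = g(a) at a = 1/6, which is 2574/10489.
List the singular points by increasing real part (a conjugate pair: the negative imaginary part first).


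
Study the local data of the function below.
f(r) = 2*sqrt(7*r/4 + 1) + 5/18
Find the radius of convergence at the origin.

The radius of convergence is 4/7.

Branch term (2)*sqrt(1 - r/(-4/7)): its argument vanishes at r = -4/7, a square-root branch point, modulus 4/7.
The radius of convergence is the smallest modulus among the singular points: 4/7.


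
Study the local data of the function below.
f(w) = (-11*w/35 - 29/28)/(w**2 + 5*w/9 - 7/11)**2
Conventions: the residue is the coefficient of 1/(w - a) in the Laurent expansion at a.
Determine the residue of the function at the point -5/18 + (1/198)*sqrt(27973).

The residue is (212949/90535886)*sqrt(27973).

The factor w**2 + 5*w/9 - 7/11 splits as (w - a)(w - a') with a = -5/18 + (1/198)*sqrt(27973), a' = -5/18 - (1/198)*sqrt(27973). At the order-2 pole a set g(w) = (w - a)^2*f(w) = [-11*w/35 - 29/28] / (w - a')^2.
Order-2 pole: residue = g'(a); g'(-5/18 + (1/198)*sqrt(27973)) = (212949/90535886)*sqrt(27973), so the residue is (212949/90535886)*sqrt(27973).


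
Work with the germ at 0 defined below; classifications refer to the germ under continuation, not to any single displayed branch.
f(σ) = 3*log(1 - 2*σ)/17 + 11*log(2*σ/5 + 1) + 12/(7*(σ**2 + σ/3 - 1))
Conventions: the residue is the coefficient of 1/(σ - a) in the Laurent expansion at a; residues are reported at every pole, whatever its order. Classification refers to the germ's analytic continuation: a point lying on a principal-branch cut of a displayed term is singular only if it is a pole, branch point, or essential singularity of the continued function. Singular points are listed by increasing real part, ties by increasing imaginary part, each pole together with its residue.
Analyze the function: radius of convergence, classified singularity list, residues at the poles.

Denominator factor (σ**2 + σ/3 - 1): discriminant 37/9, real irrational roots -1/6 + (1/6)*sqrt(37) and -1/6 - (1/6)*sqrt(37); poles of order 1, moduli -1/6 + (1/6)*sqrt(37) and 1/6 + (1/6)*sqrt(37).
Branch term (11)*log(1 - σ/(-5/2)): its argument vanishes at σ = -5/2, a logarithmic branch point, modulus 5/2.
Branch term (3/17)*log(1 - σ/(1/2)): its argument vanishes at σ = 1/2, a logarithmic branch point, modulus 1/2.
The radius of convergence is the smallest modulus among the singular points: 1/2.
The branch terms are analytic at -1/6 - (1/6)*sqrt(37) and contribute nothing to the residue; only the rational part matters.
The factor σ**2 + σ/3 - 1 splits as (σ - a)(σ - a') with a = -1/6 - (1/6)*sqrt(37), a' = -1/6 + (1/6)*sqrt(37). At the order-1 pole a set g(σ) = (σ - a)*(rational part) = [12/7] / (σ - a').
Simple pole: residue = g(a) at a = -1/6 - (1/6)*sqrt(37), which is -(36/259)*sqrt(37).
The branch terms are analytic at -1/6 + (1/6)*sqrt(37) and contribute nothing to the residue; only the rational part matters.
The factor σ**2 + σ/3 - 1 splits as (σ - a)(σ - a') with a = -1/6 + (1/6)*sqrt(37), a' = -1/6 - (1/6)*sqrt(37). At the order-1 pole a set g(σ) = (σ - a)*(rational part) = [12/7] / (σ - a').
Simple pole: residue = g(a) at a = -1/6 + (1/6)*sqrt(37), which is (36/259)*sqrt(37).
List the singular points by increasing real part (a conjugate pair: the negative imaginary part first).

Radius of convergence at 0: 1/2.
At -5/2: a logarithmic branch point.
At -1/6 - (1/6)*sqrt(37): a pole of order 1; residue -(36/259)*sqrt(37).
At 1/2: a logarithmic branch point.
At -1/6 + (1/6)*sqrt(37): a pole of order 1; residue (36/259)*sqrt(37).


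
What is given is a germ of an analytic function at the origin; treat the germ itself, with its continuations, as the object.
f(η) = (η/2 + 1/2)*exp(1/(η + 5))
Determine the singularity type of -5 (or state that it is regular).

The exponent 1/(η - (-5)) has a pole at -5, so exp(1/(η - (-5))) takes every nonzero value near it: an essential singularity (not a pole of any order).

The point is an essential singularity.


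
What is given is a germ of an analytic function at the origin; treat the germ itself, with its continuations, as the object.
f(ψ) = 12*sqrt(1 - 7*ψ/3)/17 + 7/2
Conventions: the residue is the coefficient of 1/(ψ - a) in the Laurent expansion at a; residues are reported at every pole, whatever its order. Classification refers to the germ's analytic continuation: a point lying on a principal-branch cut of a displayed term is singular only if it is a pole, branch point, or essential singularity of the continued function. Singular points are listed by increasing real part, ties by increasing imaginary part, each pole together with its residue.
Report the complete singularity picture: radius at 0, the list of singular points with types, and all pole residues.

Branch term (12/17)*sqrt(1 - ψ/(3/7)): its argument vanishes at ψ = 3/7, a square-root branch point, modulus 3/7.
The radius of convergence is the smallest modulus among the singular points: 3/7.

Radius of convergence at 0: 3/7.
At 3/7: an algebraic (square-root) branch point.


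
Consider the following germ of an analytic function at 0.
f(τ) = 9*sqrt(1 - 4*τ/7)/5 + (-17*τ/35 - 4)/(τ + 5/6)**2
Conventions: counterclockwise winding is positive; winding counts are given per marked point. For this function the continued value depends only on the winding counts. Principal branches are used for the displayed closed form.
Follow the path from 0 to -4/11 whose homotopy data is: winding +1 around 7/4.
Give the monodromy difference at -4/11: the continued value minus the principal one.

The rational part is single-valued and drops out of the difference; each branch term changes only by its own monodromy.
(9/5)*sqrt(1 - τ/(7/4)): winding +1 is odd, the square root flips sign, contributing -2*(9/5)*sqrt(1 - (-4/11)/(7/4)) = -2*(9/5)*sqrt(93/77) = -(18/385)*sqrt(7161).
Summing the contributions at τ = -4/11 gives -(18/385)*sqrt(7161).

Continued minus principal equals -(18/385)*sqrt(7161).


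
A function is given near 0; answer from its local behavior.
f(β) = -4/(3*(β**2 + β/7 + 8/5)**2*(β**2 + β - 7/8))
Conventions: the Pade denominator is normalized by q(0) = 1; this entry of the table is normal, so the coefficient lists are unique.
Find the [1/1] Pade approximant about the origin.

The Pade approximant has numerator coefficients [25/42, -775/14112]; denominator coefficients [1, -355/336].

Taylor coefficients needed (expand at 0): a_0 = 25/42, a_1 = 225/392, a_2 = 26625/43904.
Write the denominator as Q(β) = 1 + q1*β. Requiring Q*f - P = O(β^3) with deg P <= 1 kills the coefficients of β^2..β^2 in Q*f:
  β^2: a_2 + q1*a_1 = 0, i.e. 26625/43904 + (225/392)*q1 = 0.
Solving this linear system: q1 = -355/336.
The numerator is Q*f truncated at degree 1: P0 = a_0 = 25/42; P1 = a_1 + q1*a_0 = -775/14112.


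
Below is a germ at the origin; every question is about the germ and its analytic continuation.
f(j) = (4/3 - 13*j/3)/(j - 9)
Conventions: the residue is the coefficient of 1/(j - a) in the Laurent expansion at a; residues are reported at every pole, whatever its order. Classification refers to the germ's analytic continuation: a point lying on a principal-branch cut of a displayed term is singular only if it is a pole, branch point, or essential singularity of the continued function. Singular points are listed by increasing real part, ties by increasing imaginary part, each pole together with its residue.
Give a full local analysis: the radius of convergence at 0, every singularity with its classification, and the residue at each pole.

Radius of convergence at 0: 9.
At 9: a pole of order 1; residue -113/3.

Denominator factor (j - 9): pole of order 1 at 9, modulus 9.
The radius of convergence is the smallest modulus among the singular points: 9.
At the order-1 pole 9 set g(j) = (j - (9))*f(j) = 4/3 - 13*j/3.
Simple pole: residue = g(a) at a = 9, which is -113/3.


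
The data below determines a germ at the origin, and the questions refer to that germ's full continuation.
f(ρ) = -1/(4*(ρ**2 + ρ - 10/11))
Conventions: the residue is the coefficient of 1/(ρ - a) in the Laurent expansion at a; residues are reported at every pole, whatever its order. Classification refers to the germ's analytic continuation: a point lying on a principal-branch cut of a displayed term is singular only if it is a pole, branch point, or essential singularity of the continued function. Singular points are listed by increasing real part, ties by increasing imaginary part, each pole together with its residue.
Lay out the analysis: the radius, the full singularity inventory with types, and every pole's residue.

Denominator factor (ρ**2 + ρ - 10/11): discriminant 51/11, real irrational roots -1/2 + (1/22)*sqrt(561) and -1/2 - (1/22)*sqrt(561); poles of order 1, moduli -1/2 + (1/22)*sqrt(561) and 1/2 + (1/22)*sqrt(561).
The radius of convergence is the smallest modulus among the singular points: -1/2 + (1/22)*sqrt(561).
The factor ρ**2 + ρ - 10/11 splits as (ρ - a)(ρ - a') with a = -1/2 - (1/22)*sqrt(561), a' = -1/2 + (1/22)*sqrt(561). At the order-1 pole a set g(ρ) = (ρ - a)*f(ρ) = [-1/4] / (ρ - a').
Simple pole: residue = g(a) at a = -1/2 - (1/22)*sqrt(561), which is (1/204)*sqrt(561).
The factor ρ**2 + ρ - 10/11 splits as (ρ - a)(ρ - a') with a = -1/2 + (1/22)*sqrt(561), a' = -1/2 - (1/22)*sqrt(561). At the order-1 pole a set g(ρ) = (ρ - a)*f(ρ) = [-1/4] / (ρ - a').
Simple pole: residue = g(a) at a = -1/2 + (1/22)*sqrt(561), which is -(1/204)*sqrt(561).
List the singular points by increasing real part (a conjugate pair: the negative imaginary part first).

Radius of convergence at 0: -1/2 + (1/22)*sqrt(561).
At -1/2 - (1/22)*sqrt(561): a pole of order 1; residue (1/204)*sqrt(561).
At -1/2 + (1/22)*sqrt(561): a pole of order 1; residue -(1/204)*sqrt(561).


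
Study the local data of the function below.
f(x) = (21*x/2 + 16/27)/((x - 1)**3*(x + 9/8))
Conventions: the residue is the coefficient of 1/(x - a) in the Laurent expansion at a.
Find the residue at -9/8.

At the order-1 pole -9/8 set g(x) = (x - (-9/8))*f(x) = (21*x/2 + 16/27)/(x - 1)**3.
Simple pole: residue = g(a) at a = -9/8, which is 155104/132651.

The residue is 155104/132651.


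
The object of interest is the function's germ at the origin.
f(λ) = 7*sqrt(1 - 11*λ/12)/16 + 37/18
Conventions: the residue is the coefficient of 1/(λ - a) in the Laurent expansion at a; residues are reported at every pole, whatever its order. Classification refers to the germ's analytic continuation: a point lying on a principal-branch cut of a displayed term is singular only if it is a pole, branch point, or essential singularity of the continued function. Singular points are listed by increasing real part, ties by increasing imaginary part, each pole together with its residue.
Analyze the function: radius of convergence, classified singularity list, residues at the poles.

Branch term (7/16)*sqrt(1 - λ/(12/11)): its argument vanishes at λ = 12/11, a square-root branch point, modulus 12/11.
The radius of convergence is the smallest modulus among the singular points: 12/11.

Radius of convergence at 0: 12/11.
At 12/11: an algebraic (square-root) branch point.


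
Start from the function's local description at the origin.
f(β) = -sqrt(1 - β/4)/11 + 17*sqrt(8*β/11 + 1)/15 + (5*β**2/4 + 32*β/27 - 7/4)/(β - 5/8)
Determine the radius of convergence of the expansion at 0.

Denominator factor (β - 5/8): pole of order 1 at 5/8, modulus 5/8.
Branch term (-1/11)*sqrt(1 - β/(4)): its argument vanishes at β = 4, a square-root branch point, modulus 4.
Branch term (17/15)*sqrt(1 - β/(-11/8)): its argument vanishes at β = -11/8, a square-root branch point, modulus 11/8.
The radius of convergence is the smallest modulus among the singular points: 5/8.

The radius of convergence is 5/8.


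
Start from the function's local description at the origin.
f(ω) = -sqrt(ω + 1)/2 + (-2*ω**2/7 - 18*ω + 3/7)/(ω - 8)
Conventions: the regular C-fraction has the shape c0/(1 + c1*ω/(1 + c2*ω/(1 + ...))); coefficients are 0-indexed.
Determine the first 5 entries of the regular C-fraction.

The regular C-fraction coefficients are [-31/56, 893/248, -209879/55366, 3157753/374843894, 46288897003/85515618308].

Taylor coefficients (expand at 0): a_0 = -31/56, a_1 = 893/448, a_2 = 1357/3584, a_3 = 237/28672, a_4 = 5613/229376.
c0 = a_0 = -31/56. Peel one level at a time: if S = 1 + c*ω/S' with S'(0) = 1, then c is the ω-coefficient of S and S' = c*ω/(S - 1).
S_1 = c0/f = 1 + (893/248)*ω + (209879/15376)*ω^2 + ...; c1 = 893/248.
S_2 = c1*ω/(S_1 - 1) = 1 + (-209879/55366)*ω + (101863/3189796)*ω^2 + ...; c2 = -209879/55366.
S_3 = c2*ω/(S_2 - 1) = 1 + (3157753/374843894)*ω + (-1606893401/352393557128)*ω^2 + ...; c3 = 3157753/374843894.
S_4 = c3*ω/(S_3 - 1) = 1 + (46288897003/85515618308)*ω + ...; c4 = 46288897003/85515618308.


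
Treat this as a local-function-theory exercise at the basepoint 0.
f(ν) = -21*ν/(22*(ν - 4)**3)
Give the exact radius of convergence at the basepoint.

Denominator factor (ν - 4)^3: pole of order 3 at 4, modulus 4.
The radius of convergence is the smallest modulus among the singular points: 4.

The radius of convergence is 4.


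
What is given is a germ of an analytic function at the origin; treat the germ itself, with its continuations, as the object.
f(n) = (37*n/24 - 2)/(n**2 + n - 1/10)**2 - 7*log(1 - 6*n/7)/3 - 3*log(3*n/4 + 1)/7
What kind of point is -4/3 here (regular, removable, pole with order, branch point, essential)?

The term (-3/7)*log(1 - n/(-4/3)) has argument 1 - -4/3/(-4/3) = 0 at -4/3: a logarithmic (infinitely-sheeted) branch point; the remaining terms are analytic or single-valued there.

The point is a logarithmic branch point.


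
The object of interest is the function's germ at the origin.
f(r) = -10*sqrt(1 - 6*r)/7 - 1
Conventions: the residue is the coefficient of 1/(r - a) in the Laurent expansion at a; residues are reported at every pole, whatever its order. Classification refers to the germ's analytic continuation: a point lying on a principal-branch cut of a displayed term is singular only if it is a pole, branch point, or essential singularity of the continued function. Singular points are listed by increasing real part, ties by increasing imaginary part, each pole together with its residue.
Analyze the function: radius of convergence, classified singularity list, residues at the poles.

Radius of convergence at 0: 1/6.
At 1/6: an algebraic (square-root) branch point.

Branch term (-10/7)*sqrt(1 - r/(1/6)): its argument vanishes at r = 1/6, a square-root branch point, modulus 1/6.
The radius of convergence is the smallest modulus among the singular points: 1/6.


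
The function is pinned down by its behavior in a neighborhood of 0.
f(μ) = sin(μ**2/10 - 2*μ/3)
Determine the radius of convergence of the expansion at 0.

The factor sin(μ**2/10 - 2*μ/3) is entire and contributes no finite singular point.
The polynomial part has no poles.
No finite singular points: the Taylor series at 0 converges everywhere.

The radius of convergence is infinite.


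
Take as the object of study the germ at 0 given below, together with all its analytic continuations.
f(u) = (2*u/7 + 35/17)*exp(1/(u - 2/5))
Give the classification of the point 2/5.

The exponent 1/(u - (2/5)) has a pole at 2/5, so exp(1/(u - (2/5))) takes every nonzero value near it: an essential singularity (not a pole of any order).

The point is an essential singularity.


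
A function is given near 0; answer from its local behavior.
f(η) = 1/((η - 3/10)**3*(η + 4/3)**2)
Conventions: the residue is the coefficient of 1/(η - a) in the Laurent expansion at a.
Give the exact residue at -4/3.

At the order-2 pole -4/3 set g(η) = (η - (-4/3))^2*f(η) = (η - 3/10)**(-3).
Order-2 pole: residue = g'(a); g'(-4/3) = -2430000/5764801, so the residue is -2430000/5764801.

The residue is -2430000/5764801.
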